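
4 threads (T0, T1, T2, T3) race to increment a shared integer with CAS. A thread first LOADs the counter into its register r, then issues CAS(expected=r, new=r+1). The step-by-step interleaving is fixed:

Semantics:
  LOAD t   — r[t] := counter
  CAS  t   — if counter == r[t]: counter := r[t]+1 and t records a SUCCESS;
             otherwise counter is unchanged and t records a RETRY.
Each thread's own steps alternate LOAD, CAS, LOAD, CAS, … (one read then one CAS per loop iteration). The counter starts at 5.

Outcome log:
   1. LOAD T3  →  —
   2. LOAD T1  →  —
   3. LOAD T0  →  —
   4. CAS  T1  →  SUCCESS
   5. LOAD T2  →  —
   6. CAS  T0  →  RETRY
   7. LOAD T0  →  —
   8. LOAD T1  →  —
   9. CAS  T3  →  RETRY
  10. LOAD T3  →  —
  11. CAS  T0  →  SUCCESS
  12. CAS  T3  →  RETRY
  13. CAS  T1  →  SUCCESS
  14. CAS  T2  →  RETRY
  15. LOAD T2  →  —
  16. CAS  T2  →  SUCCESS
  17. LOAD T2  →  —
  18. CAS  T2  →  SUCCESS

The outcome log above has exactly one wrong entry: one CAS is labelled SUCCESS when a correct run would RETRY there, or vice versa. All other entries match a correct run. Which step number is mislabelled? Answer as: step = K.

step = 13

Reference trace:
1. LOAD T3 → mem=5 r[T3]=5 [LOAD]
2. LOAD T1 → mem=5 r[T1]=5 [LOAD]
3. LOAD T0 → mem=5 r[T0]=5 [LOAD]
4. CAS T1 → mem=6 r[T1]=5 [OK]
5. LOAD T2 → mem=6 r[T2]=6 [LOAD]
6. CAS T0 → mem=6 r[T0]=5 [RETRY]
7. LOAD T0 → mem=6 r[T0]=6 [LOAD]
8. LOAD T1 → mem=6 r[T1]=6 [LOAD]
9. CAS T3 → mem=6 r[T3]=5 [RETRY]
10. LOAD T3 → mem=6 r[T3]=6 [LOAD]
11. CAS T0 → mem=7 r[T0]=6 [OK]
12. CAS T3 → mem=7 r[T3]=6 [RETRY]
13. CAS T1 → mem=7 r[T1]=6 [RETRY]
14. CAS T2 → mem=7 r[T2]=6 [RETRY]
15. LOAD T2 → mem=7 r[T2]=7 [LOAD]
16. CAS T2 → mem=8 r[T2]=7 [OK]
17. LOAD T2 → mem=8 r[T2]=8 [LOAD]
18. CAS T2 → mem=9 r[T2]=8 [OK]
Log disagrees first at step 13.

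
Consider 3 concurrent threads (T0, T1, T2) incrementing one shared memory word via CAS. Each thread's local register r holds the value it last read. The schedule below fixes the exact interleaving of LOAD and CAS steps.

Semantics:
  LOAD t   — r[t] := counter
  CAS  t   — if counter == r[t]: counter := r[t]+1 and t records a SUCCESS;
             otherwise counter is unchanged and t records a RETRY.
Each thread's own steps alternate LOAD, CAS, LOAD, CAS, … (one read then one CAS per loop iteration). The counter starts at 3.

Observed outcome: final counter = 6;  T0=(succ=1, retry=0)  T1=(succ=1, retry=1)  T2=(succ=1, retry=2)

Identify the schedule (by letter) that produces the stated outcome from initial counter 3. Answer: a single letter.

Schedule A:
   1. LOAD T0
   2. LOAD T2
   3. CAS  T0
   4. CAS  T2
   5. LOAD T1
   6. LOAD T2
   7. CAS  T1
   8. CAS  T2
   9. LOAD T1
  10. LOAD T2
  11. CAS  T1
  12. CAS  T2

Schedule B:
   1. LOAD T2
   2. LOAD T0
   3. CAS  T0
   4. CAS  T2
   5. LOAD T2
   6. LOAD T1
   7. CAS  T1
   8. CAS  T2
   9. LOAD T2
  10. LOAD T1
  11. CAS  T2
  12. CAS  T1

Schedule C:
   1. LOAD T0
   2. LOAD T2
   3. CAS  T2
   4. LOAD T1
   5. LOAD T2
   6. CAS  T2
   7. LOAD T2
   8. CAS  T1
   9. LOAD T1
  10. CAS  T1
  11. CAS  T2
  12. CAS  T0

Run B:
T2 LOAD — after: cnt=3, r=3 — load
T0 LOAD — after: cnt=3, r=3 — load
T0 CAS — after: cnt=4, r=3 — ok
T2 CAS — after: cnt=4, r=3 — retry
T2 LOAD — after: cnt=4, r=4 — load
T1 LOAD — after: cnt=4, r=4 — load
T1 CAS — after: cnt=5, r=4 — ok
T2 CAS — after: cnt=5, r=4 — retry
T2 LOAD — after: cnt=5, r=5 — load
T1 LOAD — after: cnt=5, r=5 — load
T2 CAS — after: cnt=6, r=5 — ok
T1 CAS — after: cnt=6, r=5 — retry

B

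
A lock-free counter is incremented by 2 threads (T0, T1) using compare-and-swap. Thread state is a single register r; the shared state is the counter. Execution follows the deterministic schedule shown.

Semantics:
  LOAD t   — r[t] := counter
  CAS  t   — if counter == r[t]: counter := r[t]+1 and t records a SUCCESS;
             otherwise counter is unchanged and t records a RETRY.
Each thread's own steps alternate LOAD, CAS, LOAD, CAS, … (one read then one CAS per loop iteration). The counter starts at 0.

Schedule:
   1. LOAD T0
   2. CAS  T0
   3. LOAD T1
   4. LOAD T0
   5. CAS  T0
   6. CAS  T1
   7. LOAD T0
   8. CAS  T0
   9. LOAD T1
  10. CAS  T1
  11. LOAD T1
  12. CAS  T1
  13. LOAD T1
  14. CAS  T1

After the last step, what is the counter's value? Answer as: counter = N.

step 1: T0 LOAD ⇒ load; ctr=0 reg=0
step 2: T0 CAS ⇒ ok; ctr=1 reg=0
step 3: T1 LOAD ⇒ load; ctr=1 reg=1
step 4: T0 LOAD ⇒ load; ctr=1 reg=1
step 5: T0 CAS ⇒ ok; ctr=2 reg=1
step 6: T1 CAS ⇒ retry; ctr=2 reg=1
step 7: T0 LOAD ⇒ load; ctr=2 reg=2
step 8: T0 CAS ⇒ ok; ctr=3 reg=2
step 9: T1 LOAD ⇒ load; ctr=3 reg=3
step 10: T1 CAS ⇒ ok; ctr=4 reg=3
step 11: T1 LOAD ⇒ load; ctr=4 reg=4
step 12: T1 CAS ⇒ ok; ctr=5 reg=4
step 13: T1 LOAD ⇒ load; ctr=5 reg=5
step 14: T1 CAS ⇒ ok; ctr=6 reg=5

counter = 6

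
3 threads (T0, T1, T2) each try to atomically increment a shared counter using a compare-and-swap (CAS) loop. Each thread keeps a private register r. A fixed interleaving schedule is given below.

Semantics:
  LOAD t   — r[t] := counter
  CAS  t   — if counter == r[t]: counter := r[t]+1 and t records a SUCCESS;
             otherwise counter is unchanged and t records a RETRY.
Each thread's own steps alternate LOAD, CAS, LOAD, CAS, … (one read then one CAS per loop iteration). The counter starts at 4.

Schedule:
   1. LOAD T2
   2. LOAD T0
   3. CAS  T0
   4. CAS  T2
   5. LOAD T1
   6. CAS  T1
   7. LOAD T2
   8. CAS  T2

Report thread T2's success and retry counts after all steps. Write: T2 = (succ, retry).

T2 = (1, 1)

[1] T2.load  rd  (counter 4, T2.r 4)
[2] T0.load  rd  (counter 4, T0.r 4)
[3] T0.cas  hit  (counter 5, T0.r 4)
[4] T2.cas  miss  (counter 5, T2.r 4)
[5] T1.load  rd  (counter 5, T1.r 5)
[6] T1.cas  hit  (counter 6, T1.r 5)
[7] T2.load  rd  (counter 6, T2.r 6)
[8] T2.cas  hit  (counter 7, T2.r 6)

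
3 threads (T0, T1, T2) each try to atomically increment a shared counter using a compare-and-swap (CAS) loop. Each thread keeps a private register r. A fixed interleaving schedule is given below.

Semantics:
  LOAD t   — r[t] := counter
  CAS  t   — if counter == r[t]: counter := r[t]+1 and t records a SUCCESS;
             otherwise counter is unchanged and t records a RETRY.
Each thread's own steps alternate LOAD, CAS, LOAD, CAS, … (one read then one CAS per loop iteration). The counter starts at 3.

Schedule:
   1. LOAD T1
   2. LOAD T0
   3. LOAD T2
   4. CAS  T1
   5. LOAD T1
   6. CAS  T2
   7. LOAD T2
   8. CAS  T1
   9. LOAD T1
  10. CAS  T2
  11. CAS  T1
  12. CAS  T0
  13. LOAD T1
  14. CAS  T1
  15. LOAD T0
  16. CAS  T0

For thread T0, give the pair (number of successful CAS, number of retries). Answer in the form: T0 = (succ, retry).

T0 = (1, 1)

[1] T1.load  rd  (counter 3, T1.r 3)
[2] T0.load  rd  (counter 3, T0.r 3)
[3] T2.load  rd  (counter 3, T2.r 3)
[4] T1.cas  hit  (counter 4, T1.r 3)
[5] T1.load  rd  (counter 4, T1.r 4)
[6] T2.cas  miss  (counter 4, T2.r 3)
[7] T2.load  rd  (counter 4, T2.r 4)
[8] T1.cas  hit  (counter 5, T1.r 4)
[9] T1.load  rd  (counter 5, T1.r 5)
[10] T2.cas  miss  (counter 5, T2.r 4)
[11] T1.cas  hit  (counter 6, T1.r 5)
[12] T0.cas  miss  (counter 6, T0.r 3)
[13] T1.load  rd  (counter 6, T1.r 6)
[14] T1.cas  hit  (counter 7, T1.r 6)
[15] T0.load  rd  (counter 7, T0.r 7)
[16] T0.cas  hit  (counter 8, T0.r 7)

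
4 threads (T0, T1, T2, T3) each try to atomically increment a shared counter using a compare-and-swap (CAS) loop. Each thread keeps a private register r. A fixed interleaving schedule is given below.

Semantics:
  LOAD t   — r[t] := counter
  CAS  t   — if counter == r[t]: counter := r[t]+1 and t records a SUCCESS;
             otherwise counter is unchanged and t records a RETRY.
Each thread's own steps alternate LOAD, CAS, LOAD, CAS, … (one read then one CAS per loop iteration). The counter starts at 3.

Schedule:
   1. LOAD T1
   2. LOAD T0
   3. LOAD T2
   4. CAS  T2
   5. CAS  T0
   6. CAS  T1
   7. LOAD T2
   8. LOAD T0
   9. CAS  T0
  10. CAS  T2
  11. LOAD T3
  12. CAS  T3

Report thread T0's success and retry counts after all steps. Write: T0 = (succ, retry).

T0 = (1, 1)

1. LOAD T1 → mem=3 r[T1]=3 [LOAD]
2. LOAD T0 → mem=3 r[T0]=3 [LOAD]
3. LOAD T2 → mem=3 r[T2]=3 [LOAD]
4. CAS T2 → mem=4 r[T2]=3 [OK]
5. CAS T0 → mem=4 r[T0]=3 [RETRY]
6. CAS T1 → mem=4 r[T1]=3 [RETRY]
7. LOAD T2 → mem=4 r[T2]=4 [LOAD]
8. LOAD T0 → mem=4 r[T0]=4 [LOAD]
9. CAS T0 → mem=5 r[T0]=4 [OK]
10. CAS T2 → mem=5 r[T2]=4 [RETRY]
11. LOAD T3 → mem=5 r[T3]=5 [LOAD]
12. CAS T3 → mem=6 r[T3]=5 [OK]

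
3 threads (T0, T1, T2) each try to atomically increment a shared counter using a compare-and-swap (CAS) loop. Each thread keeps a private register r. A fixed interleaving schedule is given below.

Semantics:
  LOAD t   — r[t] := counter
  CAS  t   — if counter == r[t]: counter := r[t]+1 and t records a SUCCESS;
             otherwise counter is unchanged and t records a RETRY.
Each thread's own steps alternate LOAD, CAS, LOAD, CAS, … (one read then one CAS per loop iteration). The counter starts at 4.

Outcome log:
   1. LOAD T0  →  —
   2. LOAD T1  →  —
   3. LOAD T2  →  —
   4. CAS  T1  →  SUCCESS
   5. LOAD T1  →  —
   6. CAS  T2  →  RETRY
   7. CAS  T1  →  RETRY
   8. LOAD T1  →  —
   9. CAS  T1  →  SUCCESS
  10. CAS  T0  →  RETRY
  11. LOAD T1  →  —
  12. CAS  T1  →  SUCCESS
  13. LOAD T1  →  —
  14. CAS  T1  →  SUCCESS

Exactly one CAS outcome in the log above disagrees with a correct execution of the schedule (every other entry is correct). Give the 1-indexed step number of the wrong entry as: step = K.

Correct run:
step 1: T0 LOAD ⇒ load; ctr=4 reg=4
step 2: T1 LOAD ⇒ load; ctr=4 reg=4
step 3: T2 LOAD ⇒ load; ctr=4 reg=4
step 4: T1 CAS ⇒ ok; ctr=5 reg=4
step 5: T1 LOAD ⇒ load; ctr=5 reg=5
step 6: T2 CAS ⇒ retry; ctr=5 reg=4
step 7: T1 CAS ⇒ ok; ctr=6 reg=5
step 8: T1 LOAD ⇒ load; ctr=6 reg=6
step 9: T1 CAS ⇒ ok; ctr=7 reg=6
step 10: T0 CAS ⇒ retry; ctr=7 reg=4
step 11: T1 LOAD ⇒ load; ctr=7 reg=7
step 12: T1 CAS ⇒ ok; ctr=8 reg=7
step 13: T1 LOAD ⇒ load; ctr=8 reg=8
step 14: T1 CAS ⇒ ok; ctr=9 reg=8
Log disagrees first at step 7.

step = 7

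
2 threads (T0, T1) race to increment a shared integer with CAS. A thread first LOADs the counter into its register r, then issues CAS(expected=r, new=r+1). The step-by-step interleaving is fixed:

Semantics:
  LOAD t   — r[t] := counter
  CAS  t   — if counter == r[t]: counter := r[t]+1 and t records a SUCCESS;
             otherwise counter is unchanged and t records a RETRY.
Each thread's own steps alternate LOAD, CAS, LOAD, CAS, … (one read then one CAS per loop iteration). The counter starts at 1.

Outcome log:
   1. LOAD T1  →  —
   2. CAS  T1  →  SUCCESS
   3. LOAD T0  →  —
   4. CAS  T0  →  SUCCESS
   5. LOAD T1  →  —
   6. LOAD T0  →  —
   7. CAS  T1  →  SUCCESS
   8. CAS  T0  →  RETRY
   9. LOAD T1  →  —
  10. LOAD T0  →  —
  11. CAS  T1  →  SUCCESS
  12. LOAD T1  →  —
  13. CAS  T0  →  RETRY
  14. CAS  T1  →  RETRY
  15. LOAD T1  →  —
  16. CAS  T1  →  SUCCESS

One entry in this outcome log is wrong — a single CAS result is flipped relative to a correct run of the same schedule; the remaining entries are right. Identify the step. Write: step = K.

Correct run:
[1] T1.load  rd  (counter 1, T1.r 1)
[2] T1.cas  hit  (counter 2, T1.r 1)
[3] T0.load  rd  (counter 2, T0.r 2)
[4] T0.cas  hit  (counter 3, T0.r 2)
[5] T1.load  rd  (counter 3, T1.r 3)
[6] T0.load  rd  (counter 3, T0.r 3)
[7] T1.cas  hit  (counter 4, T1.r 3)
[8] T0.cas  miss  (counter 4, T0.r 3)
[9] T1.load  rd  (counter 4, T1.r 4)
[10] T0.load  rd  (counter 4, T0.r 4)
[11] T1.cas  hit  (counter 5, T1.r 4)
[12] T1.load  rd  (counter 5, T1.r 5)
[13] T0.cas  miss  (counter 5, T0.r 4)
[14] T1.cas  hit  (counter 6, T1.r 5)
[15] T1.load  rd  (counter 6, T1.r 6)
[16] T1.cas  hit  (counter 7, T1.r 6)
Flip is step 14.

step = 14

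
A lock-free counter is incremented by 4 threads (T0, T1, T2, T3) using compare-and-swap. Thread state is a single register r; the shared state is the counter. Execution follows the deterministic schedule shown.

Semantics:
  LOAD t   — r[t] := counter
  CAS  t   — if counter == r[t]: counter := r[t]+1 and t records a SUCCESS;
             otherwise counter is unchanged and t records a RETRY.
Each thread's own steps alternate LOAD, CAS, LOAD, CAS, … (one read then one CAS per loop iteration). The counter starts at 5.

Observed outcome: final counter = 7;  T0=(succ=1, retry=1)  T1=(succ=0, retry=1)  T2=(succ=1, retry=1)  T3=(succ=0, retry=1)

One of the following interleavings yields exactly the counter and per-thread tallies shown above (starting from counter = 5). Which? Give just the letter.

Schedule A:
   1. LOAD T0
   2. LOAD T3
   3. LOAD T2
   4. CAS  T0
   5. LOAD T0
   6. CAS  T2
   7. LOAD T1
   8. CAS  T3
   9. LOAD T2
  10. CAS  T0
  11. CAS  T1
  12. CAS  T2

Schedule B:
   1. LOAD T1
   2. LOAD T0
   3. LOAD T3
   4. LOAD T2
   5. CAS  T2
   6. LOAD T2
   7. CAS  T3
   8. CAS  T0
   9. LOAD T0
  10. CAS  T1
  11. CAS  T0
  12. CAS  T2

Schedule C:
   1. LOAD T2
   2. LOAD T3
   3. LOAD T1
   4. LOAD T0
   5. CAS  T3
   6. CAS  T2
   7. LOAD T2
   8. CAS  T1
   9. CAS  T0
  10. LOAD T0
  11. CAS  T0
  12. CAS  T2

Simulating candidate B:
step 1: T1 LOAD ⇒ load; ctr=5 reg=5
step 2: T0 LOAD ⇒ load; ctr=5 reg=5
step 3: T3 LOAD ⇒ load; ctr=5 reg=5
step 4: T2 LOAD ⇒ load; ctr=5 reg=5
step 5: T2 CAS ⇒ ok; ctr=6 reg=5
step 6: T2 LOAD ⇒ load; ctr=6 reg=6
step 7: T3 CAS ⇒ retry; ctr=6 reg=5
step 8: T0 CAS ⇒ retry; ctr=6 reg=5
step 9: T0 LOAD ⇒ load; ctr=6 reg=6
step 10: T1 CAS ⇒ retry; ctr=6 reg=5
step 11: T0 CAS ⇒ ok; ctr=7 reg=6
step 12: T2 CAS ⇒ retry; ctr=7 reg=6

B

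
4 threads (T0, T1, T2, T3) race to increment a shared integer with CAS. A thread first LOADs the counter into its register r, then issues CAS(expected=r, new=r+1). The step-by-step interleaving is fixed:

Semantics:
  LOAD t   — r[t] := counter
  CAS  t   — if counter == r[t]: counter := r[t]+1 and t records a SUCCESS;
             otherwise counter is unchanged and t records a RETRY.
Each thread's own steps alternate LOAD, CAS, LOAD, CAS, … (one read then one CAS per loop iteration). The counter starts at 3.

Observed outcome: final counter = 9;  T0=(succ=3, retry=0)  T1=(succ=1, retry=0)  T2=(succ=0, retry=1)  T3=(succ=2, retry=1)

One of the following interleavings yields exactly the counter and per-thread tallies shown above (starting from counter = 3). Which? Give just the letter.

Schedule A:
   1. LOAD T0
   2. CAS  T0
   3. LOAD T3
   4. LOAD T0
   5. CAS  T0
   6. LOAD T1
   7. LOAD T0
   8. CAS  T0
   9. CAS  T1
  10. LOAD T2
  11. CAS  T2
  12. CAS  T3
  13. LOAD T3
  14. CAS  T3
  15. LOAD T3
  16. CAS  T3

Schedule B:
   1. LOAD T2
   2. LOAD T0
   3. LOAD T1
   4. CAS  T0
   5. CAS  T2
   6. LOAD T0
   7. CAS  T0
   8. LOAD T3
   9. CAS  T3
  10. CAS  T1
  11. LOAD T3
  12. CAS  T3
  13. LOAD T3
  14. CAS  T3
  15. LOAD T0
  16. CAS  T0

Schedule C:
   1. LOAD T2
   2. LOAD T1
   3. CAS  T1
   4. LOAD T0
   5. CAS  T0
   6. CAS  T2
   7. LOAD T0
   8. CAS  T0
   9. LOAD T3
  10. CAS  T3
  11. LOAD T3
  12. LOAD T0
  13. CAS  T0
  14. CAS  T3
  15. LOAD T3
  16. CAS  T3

C

Simulating candidate C:
#1 T2 reads 3
#2 T1 reads 3
#3 T1 CAS(3→4) writes; counter now 4
#4 T0 reads 4
#5 T0 CAS(4→5) writes; counter now 5
#6 T2 CAS(3→4) fails; counter now 5
#7 T0 reads 5
#8 T0 CAS(5→6) writes; counter now 6
#9 T3 reads 6
#10 T3 CAS(6→7) writes; counter now 7
#11 T3 reads 7
#12 T0 reads 7
#13 T0 CAS(7→8) writes; counter now 8
#14 T3 CAS(7→8) fails; counter now 8
#15 T3 reads 8
#16 T3 CAS(8→9) writes; counter now 9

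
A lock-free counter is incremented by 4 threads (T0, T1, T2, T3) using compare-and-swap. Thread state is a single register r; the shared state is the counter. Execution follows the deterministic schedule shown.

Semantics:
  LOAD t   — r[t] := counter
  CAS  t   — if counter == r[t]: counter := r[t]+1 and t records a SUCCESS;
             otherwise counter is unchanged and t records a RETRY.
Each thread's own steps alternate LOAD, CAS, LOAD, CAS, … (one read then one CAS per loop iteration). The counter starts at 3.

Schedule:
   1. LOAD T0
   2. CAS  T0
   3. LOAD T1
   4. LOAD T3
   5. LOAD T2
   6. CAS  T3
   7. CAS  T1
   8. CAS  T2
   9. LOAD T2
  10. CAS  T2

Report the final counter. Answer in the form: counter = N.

counter = 6

   1) LOAD T0:  M=3  r_T0=3
   2) CAS  T0:  M=4  r_T0=3 ✓
   3) LOAD T1:  M=4  r_T1=4
   4) LOAD T3:  M=4  r_T3=4
   5) LOAD T2:  M=4  r_T2=4
   6) CAS  T3:  M=5  r_T3=4 ✓
   7) CAS  T1:  M=5  r_T1=4 ✗
   8) CAS  T2:  M=5  r_T2=4 ✗
   9) LOAD T2:  M=5  r_T2=5
  10) CAS  T2:  M=6  r_T2=5 ✓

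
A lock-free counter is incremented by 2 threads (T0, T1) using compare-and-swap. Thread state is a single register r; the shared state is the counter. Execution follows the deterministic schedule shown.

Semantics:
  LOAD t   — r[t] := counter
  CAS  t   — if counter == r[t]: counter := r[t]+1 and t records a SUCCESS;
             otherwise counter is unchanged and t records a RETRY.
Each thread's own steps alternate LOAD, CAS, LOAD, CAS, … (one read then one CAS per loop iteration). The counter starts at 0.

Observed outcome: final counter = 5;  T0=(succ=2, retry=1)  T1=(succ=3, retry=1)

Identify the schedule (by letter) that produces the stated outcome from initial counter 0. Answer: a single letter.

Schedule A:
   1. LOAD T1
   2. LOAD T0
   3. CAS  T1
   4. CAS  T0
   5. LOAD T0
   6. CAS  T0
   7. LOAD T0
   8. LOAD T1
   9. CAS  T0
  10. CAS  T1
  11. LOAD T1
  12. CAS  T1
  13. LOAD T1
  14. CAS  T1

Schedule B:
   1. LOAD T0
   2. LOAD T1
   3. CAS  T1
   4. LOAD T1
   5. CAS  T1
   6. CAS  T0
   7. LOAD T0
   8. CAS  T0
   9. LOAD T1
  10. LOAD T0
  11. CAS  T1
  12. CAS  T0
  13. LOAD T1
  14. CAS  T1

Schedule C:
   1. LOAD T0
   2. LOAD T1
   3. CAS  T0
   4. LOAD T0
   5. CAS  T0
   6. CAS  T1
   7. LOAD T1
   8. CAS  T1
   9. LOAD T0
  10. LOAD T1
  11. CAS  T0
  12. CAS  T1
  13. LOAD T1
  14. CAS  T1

Tracing schedule A:
step 1: T1 LOAD ⇒ load; ctr=0 reg=0
step 2: T0 LOAD ⇒ load; ctr=0 reg=0
step 3: T1 CAS ⇒ ok; ctr=1 reg=0
step 4: T0 CAS ⇒ retry; ctr=1 reg=0
step 5: T0 LOAD ⇒ load; ctr=1 reg=1
step 6: T0 CAS ⇒ ok; ctr=2 reg=1
step 7: T0 LOAD ⇒ load; ctr=2 reg=2
step 8: T1 LOAD ⇒ load; ctr=2 reg=2
step 9: T0 CAS ⇒ ok; ctr=3 reg=2
step 10: T1 CAS ⇒ retry; ctr=3 reg=2
step 11: T1 LOAD ⇒ load; ctr=3 reg=3
step 12: T1 CAS ⇒ ok; ctr=4 reg=3
step 13: T1 LOAD ⇒ load; ctr=4 reg=4
step 14: T1 CAS ⇒ ok; ctr=5 reg=4

A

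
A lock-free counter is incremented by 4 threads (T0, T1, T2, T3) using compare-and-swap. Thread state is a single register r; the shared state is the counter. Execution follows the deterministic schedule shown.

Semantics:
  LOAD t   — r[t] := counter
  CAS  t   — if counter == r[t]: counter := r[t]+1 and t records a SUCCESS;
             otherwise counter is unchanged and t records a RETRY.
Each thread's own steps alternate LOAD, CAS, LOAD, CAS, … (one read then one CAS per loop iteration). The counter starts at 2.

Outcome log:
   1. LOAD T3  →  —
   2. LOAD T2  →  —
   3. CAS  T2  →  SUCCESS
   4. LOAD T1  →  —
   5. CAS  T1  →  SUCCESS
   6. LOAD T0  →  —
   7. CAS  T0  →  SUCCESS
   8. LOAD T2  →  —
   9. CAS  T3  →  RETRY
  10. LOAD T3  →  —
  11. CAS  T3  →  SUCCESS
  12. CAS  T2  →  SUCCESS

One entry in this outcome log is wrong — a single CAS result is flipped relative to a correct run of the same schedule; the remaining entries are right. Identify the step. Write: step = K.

Reference trace:
   1) LOAD T3:  M=2  r_T3=2
   2) LOAD T2:  M=2  r_T2=2
   3) CAS  T2:  M=3  r_T2=2 ✓
   4) LOAD T1:  M=3  r_T1=3
   5) CAS  T1:  M=4  r_T1=3 ✓
   6) LOAD T0:  M=4  r_T0=4
   7) CAS  T0:  M=5  r_T0=4 ✓
   8) LOAD T2:  M=5  r_T2=5
   9) CAS  T3:  M=5  r_T3=2 ✗
  10) LOAD T3:  M=5  r_T3=5
  11) CAS  T3:  M=6  r_T3=5 ✓
  12) CAS  T2:  M=6  r_T2=5 ✗
Log disagrees first at step 12.

step = 12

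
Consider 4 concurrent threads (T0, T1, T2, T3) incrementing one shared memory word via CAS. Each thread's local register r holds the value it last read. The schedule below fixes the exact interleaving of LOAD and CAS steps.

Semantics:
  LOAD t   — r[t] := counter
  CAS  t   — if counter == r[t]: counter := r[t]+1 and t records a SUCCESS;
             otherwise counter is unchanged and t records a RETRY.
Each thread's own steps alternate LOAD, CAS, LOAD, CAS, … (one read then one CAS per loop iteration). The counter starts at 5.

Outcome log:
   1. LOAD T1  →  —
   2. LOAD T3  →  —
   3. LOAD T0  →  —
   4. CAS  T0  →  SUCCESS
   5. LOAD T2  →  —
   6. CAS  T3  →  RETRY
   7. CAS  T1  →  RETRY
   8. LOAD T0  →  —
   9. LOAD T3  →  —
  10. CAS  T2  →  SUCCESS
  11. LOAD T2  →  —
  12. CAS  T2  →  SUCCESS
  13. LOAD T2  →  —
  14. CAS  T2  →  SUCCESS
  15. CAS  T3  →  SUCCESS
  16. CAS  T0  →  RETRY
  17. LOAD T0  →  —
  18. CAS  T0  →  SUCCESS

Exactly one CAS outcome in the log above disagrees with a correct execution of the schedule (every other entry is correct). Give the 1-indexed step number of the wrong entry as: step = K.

Correct run:
#1 T1 reads 5
#2 T3 reads 5
#3 T0 reads 5
#4 T0 CAS(5→6) writes; counter now 6
#5 T2 reads 6
#6 T3 CAS(5→6) fails; counter now 6
#7 T1 CAS(5→6) fails; counter now 6
#8 T0 reads 6
#9 T3 reads 6
#10 T2 CAS(6→7) writes; counter now 7
#11 T2 reads 7
#12 T2 CAS(7→8) writes; counter now 8
#13 T2 reads 8
#14 T2 CAS(8→9) writes; counter now 9
#15 T3 CAS(6→7) fails; counter now 9
#16 T0 CAS(6→7) fails; counter now 9
#17 T0 reads 9
#18 T0 CAS(9→10) writes; counter now 10
Mismatch at 15.

step = 15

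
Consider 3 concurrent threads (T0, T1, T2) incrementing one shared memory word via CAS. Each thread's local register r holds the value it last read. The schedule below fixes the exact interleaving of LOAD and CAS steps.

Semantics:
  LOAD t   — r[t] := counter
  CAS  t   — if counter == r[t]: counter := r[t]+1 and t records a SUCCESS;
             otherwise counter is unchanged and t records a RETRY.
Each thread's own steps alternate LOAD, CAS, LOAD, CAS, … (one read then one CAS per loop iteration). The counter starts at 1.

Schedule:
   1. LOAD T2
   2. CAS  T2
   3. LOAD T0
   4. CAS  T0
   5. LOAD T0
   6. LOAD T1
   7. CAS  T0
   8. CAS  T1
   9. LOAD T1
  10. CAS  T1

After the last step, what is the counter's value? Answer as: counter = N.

[1] T2.load  rd  (counter 1, T2.r 1)
[2] T2.cas  hit  (counter 2, T2.r 1)
[3] T0.load  rd  (counter 2, T0.r 2)
[4] T0.cas  hit  (counter 3, T0.r 2)
[5] T0.load  rd  (counter 3, T0.r 3)
[6] T1.load  rd  (counter 3, T1.r 3)
[7] T0.cas  hit  (counter 4, T0.r 3)
[8] T1.cas  miss  (counter 4, T1.r 3)
[9] T1.load  rd  (counter 4, T1.r 4)
[10] T1.cas  hit  (counter 5, T1.r 4)

counter = 5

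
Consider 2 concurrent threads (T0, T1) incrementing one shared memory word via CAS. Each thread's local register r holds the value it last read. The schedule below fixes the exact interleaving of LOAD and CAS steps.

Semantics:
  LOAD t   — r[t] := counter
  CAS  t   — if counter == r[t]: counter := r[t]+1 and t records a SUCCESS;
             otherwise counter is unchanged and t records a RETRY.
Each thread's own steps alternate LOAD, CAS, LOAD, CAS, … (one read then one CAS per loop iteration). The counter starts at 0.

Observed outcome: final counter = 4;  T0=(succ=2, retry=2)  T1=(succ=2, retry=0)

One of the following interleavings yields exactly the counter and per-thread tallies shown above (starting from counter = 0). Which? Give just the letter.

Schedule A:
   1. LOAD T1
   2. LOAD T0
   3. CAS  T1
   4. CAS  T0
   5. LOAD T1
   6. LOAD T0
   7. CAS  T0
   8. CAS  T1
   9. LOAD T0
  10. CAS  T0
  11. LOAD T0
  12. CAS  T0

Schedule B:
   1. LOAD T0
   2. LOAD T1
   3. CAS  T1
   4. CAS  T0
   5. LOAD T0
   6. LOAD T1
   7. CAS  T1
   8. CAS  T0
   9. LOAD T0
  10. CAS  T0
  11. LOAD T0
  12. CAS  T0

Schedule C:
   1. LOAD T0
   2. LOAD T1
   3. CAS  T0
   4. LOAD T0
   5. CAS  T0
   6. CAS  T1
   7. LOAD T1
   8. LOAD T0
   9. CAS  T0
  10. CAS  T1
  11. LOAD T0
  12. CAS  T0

Run B:
step 1: T0 LOAD ⇒ load; ctr=0 reg=0
step 2: T1 LOAD ⇒ load; ctr=0 reg=0
step 3: T1 CAS ⇒ ok; ctr=1 reg=0
step 4: T0 CAS ⇒ retry; ctr=1 reg=0
step 5: T0 LOAD ⇒ load; ctr=1 reg=1
step 6: T1 LOAD ⇒ load; ctr=1 reg=1
step 7: T1 CAS ⇒ ok; ctr=2 reg=1
step 8: T0 CAS ⇒ retry; ctr=2 reg=1
step 9: T0 LOAD ⇒ load; ctr=2 reg=2
step 10: T0 CAS ⇒ ok; ctr=3 reg=2
step 11: T0 LOAD ⇒ load; ctr=3 reg=3
step 12: T0 CAS ⇒ ok; ctr=4 reg=3

B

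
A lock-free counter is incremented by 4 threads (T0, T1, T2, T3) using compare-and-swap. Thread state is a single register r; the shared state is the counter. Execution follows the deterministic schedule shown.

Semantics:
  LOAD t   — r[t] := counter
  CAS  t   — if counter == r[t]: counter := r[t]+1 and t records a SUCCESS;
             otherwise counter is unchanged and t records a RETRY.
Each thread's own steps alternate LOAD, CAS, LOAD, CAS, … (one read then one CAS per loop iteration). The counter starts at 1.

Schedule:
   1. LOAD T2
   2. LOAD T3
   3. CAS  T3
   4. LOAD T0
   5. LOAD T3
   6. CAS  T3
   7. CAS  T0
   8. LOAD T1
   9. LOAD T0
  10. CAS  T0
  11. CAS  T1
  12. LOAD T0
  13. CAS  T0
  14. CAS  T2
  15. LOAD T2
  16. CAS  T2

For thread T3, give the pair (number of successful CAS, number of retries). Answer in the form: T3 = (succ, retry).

T3 = (2, 0)

step 1: T2 LOAD ⇒ load; ctr=1 reg=1
step 2: T3 LOAD ⇒ load; ctr=1 reg=1
step 3: T3 CAS ⇒ ok; ctr=2 reg=1
step 4: T0 LOAD ⇒ load; ctr=2 reg=2
step 5: T3 LOAD ⇒ load; ctr=2 reg=2
step 6: T3 CAS ⇒ ok; ctr=3 reg=2
step 7: T0 CAS ⇒ retry; ctr=3 reg=2
step 8: T1 LOAD ⇒ load; ctr=3 reg=3
step 9: T0 LOAD ⇒ load; ctr=3 reg=3
step 10: T0 CAS ⇒ ok; ctr=4 reg=3
step 11: T1 CAS ⇒ retry; ctr=4 reg=3
step 12: T0 LOAD ⇒ load; ctr=4 reg=4
step 13: T0 CAS ⇒ ok; ctr=5 reg=4
step 14: T2 CAS ⇒ retry; ctr=5 reg=1
step 15: T2 LOAD ⇒ load; ctr=5 reg=5
step 16: T2 CAS ⇒ ok; ctr=6 reg=5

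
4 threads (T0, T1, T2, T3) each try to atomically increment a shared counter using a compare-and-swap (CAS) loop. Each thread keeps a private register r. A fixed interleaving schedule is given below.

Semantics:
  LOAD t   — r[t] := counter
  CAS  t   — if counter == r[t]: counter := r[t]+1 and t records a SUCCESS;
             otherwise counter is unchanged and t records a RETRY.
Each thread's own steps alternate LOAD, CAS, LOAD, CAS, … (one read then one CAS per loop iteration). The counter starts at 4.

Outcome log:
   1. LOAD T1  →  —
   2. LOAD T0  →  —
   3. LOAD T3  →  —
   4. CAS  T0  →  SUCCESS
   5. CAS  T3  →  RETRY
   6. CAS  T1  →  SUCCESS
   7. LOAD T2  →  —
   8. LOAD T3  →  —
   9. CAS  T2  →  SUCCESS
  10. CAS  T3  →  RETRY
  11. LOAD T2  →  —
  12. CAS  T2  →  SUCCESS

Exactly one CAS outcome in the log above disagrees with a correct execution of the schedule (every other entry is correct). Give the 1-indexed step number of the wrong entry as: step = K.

Re-executing:
   1) LOAD T1:  M=4  r_T1=4
   2) LOAD T0:  M=4  r_T0=4
   3) LOAD T3:  M=4  r_T3=4
   4) CAS  T0:  M=5  r_T0=4 ✓
   5) CAS  T3:  M=5  r_T3=4 ✗
   6) CAS  T1:  M=5  r_T1=4 ✗
   7) LOAD T2:  M=5  r_T2=5
   8) LOAD T3:  M=5  r_T3=5
   9) CAS  T2:  M=6  r_T2=5 ✓
  10) CAS  T3:  M=6  r_T3=5 ✗
  11) LOAD T2:  M=6  r_T2=6
  12) CAS  T2:  M=7  r_T2=6 ✓
Flip is step 6.

step = 6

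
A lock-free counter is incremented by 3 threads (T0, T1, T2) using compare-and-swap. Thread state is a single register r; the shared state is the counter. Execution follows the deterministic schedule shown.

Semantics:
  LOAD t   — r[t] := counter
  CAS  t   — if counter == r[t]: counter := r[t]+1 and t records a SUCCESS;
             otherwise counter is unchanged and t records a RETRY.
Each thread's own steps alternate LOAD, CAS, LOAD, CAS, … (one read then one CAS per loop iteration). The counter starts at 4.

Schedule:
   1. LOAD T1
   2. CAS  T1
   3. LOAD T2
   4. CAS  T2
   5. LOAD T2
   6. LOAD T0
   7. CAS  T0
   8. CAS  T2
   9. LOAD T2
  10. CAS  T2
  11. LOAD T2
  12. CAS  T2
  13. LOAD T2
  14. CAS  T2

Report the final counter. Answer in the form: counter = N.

#1 T1 reads 4
#2 T1 CAS(4→5) writes; counter now 5
#3 T2 reads 5
#4 T2 CAS(5→6) writes; counter now 6
#5 T2 reads 6
#6 T0 reads 6
#7 T0 CAS(6→7) writes; counter now 7
#8 T2 CAS(6→7) fails; counter now 7
#9 T2 reads 7
#10 T2 CAS(7→8) writes; counter now 8
#11 T2 reads 8
#12 T2 CAS(8→9) writes; counter now 9
#13 T2 reads 9
#14 T2 CAS(9→10) writes; counter now 10

counter = 10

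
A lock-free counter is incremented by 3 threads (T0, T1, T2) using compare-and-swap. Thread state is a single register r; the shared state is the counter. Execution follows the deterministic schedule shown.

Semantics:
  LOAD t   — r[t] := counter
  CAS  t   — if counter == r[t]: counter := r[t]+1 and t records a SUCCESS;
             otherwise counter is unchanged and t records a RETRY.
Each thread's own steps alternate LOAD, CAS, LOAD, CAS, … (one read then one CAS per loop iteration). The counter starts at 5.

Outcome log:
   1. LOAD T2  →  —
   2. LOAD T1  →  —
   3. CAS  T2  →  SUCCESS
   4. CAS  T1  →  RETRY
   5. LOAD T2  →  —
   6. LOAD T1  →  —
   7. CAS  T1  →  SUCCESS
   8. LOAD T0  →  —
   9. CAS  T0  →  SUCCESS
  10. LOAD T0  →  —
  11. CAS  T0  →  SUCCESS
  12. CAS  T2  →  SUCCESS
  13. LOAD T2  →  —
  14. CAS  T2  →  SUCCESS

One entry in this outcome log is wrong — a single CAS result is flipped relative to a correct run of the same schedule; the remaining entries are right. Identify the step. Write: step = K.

Reference trace:
step 1: T2 LOAD ⇒ load; ctr=5 reg=5
step 2: T1 LOAD ⇒ load; ctr=5 reg=5
step 3: T2 CAS ⇒ ok; ctr=6 reg=5
step 4: T1 CAS ⇒ retry; ctr=6 reg=5
step 5: T2 LOAD ⇒ load; ctr=6 reg=6
step 6: T1 LOAD ⇒ load; ctr=6 reg=6
step 7: T1 CAS ⇒ ok; ctr=7 reg=6
step 8: T0 LOAD ⇒ load; ctr=7 reg=7
step 9: T0 CAS ⇒ ok; ctr=8 reg=7
step 10: T0 LOAD ⇒ load; ctr=8 reg=8
step 11: T0 CAS ⇒ ok; ctr=9 reg=8
step 12: T2 CAS ⇒ retry; ctr=9 reg=6
step 13: T2 LOAD ⇒ load; ctr=9 reg=9
step 14: T2 CAS ⇒ ok; ctr=10 reg=9
Flip is step 12.

step = 12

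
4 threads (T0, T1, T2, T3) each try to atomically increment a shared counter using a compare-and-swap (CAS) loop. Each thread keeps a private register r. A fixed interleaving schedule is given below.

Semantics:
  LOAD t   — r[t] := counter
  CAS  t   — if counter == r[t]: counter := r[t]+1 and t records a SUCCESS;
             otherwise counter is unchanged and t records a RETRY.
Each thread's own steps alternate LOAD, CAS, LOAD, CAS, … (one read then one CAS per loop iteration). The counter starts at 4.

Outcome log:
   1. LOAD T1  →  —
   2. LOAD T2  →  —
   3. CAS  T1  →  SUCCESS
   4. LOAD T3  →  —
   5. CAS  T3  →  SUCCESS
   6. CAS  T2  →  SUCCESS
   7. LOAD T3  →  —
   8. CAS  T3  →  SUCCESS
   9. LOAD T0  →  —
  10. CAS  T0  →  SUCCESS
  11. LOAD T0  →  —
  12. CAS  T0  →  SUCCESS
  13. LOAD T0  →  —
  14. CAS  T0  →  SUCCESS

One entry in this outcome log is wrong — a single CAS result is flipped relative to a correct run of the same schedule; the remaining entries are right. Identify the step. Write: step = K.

step = 6

Correct run:
#1 T1 reads 4
#2 T2 reads 4
#3 T1 CAS(4→5) writes; counter now 5
#4 T3 reads 5
#5 T3 CAS(5→6) writes; counter now 6
#6 T2 CAS(4→5) fails; counter now 6
#7 T3 reads 6
#8 T3 CAS(6→7) writes; counter now 7
#9 T0 reads 7
#10 T0 CAS(7→8) writes; counter now 8
#11 T0 reads 8
#12 T0 CAS(8→9) writes; counter now 9
#13 T0 reads 9
#14 T0 CAS(9→10) writes; counter now 10
Mismatch at 6.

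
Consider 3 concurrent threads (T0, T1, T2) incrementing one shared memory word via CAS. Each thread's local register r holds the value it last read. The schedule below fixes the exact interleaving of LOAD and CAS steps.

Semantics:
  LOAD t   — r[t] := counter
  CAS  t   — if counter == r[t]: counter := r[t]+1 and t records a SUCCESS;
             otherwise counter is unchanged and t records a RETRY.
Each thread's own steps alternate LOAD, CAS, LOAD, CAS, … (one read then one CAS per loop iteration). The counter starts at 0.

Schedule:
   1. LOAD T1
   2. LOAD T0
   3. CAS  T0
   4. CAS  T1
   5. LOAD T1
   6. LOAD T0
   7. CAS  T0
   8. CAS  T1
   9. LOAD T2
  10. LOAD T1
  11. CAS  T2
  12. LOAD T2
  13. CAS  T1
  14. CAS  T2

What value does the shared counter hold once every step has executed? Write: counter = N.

counter = 4

   1) LOAD T1:  M=0  r_T1=0
   2) LOAD T0:  M=0  r_T0=0
   3) CAS  T0:  M=1  r_T0=0 ✓
   4) CAS  T1:  M=1  r_T1=0 ✗
   5) LOAD T1:  M=1  r_T1=1
   6) LOAD T0:  M=1  r_T0=1
   7) CAS  T0:  M=2  r_T0=1 ✓
   8) CAS  T1:  M=2  r_T1=1 ✗
   9) LOAD T2:  M=2  r_T2=2
  10) LOAD T1:  M=2  r_T1=2
  11) CAS  T2:  M=3  r_T2=2 ✓
  12) LOAD T2:  M=3  r_T2=3
  13) CAS  T1:  M=3  r_T1=2 ✗
  14) CAS  T2:  M=4  r_T2=3 ✓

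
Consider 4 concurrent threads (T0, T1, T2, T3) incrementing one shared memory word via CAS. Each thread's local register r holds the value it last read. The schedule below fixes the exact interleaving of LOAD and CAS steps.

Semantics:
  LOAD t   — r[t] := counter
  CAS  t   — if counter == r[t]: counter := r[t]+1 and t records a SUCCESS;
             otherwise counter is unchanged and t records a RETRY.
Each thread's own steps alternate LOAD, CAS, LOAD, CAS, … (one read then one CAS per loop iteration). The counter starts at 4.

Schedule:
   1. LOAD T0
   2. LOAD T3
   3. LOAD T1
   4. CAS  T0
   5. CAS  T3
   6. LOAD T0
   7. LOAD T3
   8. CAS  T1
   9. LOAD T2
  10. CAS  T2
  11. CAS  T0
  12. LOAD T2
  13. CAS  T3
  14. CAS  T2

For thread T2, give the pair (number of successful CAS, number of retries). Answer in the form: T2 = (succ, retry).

T2 = (2, 0)

   1) LOAD T0:  M=4  r_T0=4
   2) LOAD T3:  M=4  r_T3=4
   3) LOAD T1:  M=4  r_T1=4
   4) CAS  T0:  M=5  r_T0=4 ✓
   5) CAS  T3:  M=5  r_T3=4 ✗
   6) LOAD T0:  M=5  r_T0=5
   7) LOAD T3:  M=5  r_T3=5
   8) CAS  T1:  M=5  r_T1=4 ✗
   9) LOAD T2:  M=5  r_T2=5
  10) CAS  T2:  M=6  r_T2=5 ✓
  11) CAS  T0:  M=6  r_T0=5 ✗
  12) LOAD T2:  M=6  r_T2=6
  13) CAS  T3:  M=6  r_T3=5 ✗
  14) CAS  T2:  M=7  r_T2=6 ✓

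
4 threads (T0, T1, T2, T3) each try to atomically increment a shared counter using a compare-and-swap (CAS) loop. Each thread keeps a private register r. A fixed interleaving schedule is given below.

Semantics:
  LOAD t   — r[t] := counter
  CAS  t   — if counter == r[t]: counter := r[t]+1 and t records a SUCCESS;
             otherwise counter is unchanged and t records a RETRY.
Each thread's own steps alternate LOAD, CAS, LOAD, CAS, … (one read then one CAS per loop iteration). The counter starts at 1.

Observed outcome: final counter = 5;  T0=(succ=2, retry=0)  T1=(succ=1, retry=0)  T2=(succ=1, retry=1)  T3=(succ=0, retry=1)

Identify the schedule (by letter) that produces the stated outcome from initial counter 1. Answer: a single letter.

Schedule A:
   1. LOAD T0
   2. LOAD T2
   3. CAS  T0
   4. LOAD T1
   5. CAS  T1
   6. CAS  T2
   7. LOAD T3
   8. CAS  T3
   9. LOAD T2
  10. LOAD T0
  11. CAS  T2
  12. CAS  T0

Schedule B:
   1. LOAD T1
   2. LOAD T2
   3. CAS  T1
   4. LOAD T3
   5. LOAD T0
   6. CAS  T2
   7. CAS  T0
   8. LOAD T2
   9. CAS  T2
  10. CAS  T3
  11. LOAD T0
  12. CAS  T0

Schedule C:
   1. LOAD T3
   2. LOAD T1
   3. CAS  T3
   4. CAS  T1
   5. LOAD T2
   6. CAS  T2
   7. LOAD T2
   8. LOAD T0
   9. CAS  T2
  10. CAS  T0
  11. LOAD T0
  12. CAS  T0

Tracing schedule B:
[1] T1.load  rd  (counter 1, T1.r 1)
[2] T2.load  rd  (counter 1, T2.r 1)
[3] T1.cas  hit  (counter 2, T1.r 1)
[4] T3.load  rd  (counter 2, T3.r 2)
[5] T0.load  rd  (counter 2, T0.r 2)
[6] T2.cas  miss  (counter 2, T2.r 1)
[7] T0.cas  hit  (counter 3, T0.r 2)
[8] T2.load  rd  (counter 3, T2.r 3)
[9] T2.cas  hit  (counter 4, T2.r 3)
[10] T3.cas  miss  (counter 4, T3.r 2)
[11] T0.load  rd  (counter 4, T0.r 4)
[12] T0.cas  hit  (counter 5, T0.r 4)

B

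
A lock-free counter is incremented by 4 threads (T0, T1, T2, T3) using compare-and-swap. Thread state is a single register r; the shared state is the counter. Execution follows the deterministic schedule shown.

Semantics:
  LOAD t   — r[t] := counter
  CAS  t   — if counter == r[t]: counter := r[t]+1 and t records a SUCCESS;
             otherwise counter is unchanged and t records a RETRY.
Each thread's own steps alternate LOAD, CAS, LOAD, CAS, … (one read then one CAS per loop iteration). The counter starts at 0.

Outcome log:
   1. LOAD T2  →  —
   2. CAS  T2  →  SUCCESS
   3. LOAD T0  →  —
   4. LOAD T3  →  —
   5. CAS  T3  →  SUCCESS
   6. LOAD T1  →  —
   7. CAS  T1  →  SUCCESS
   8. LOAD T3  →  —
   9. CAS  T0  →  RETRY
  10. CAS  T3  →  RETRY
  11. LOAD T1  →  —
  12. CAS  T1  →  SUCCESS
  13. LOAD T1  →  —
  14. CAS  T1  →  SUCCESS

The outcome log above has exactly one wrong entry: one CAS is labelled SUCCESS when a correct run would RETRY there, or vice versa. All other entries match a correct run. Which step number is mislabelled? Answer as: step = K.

step = 10

Correct run:
   1) LOAD T2:  M=0  r_T2=0
   2) CAS  T2:  M=1  r_T2=0 ✓
   3) LOAD T0:  M=1  r_T0=1
   4) LOAD T3:  M=1  r_T3=1
   5) CAS  T3:  M=2  r_T3=1 ✓
   6) LOAD T1:  M=2  r_T1=2
   7) CAS  T1:  M=3  r_T1=2 ✓
   8) LOAD T3:  M=3  r_T3=3
   9) CAS  T0:  M=3  r_T0=1 ✗
  10) CAS  T3:  M=4  r_T3=3 ✓
  11) LOAD T1:  M=4  r_T1=4
  12) CAS  T1:  M=5  r_T1=4 ✓
  13) LOAD T1:  M=5  r_T1=5
  14) CAS  T1:  M=6  r_T1=5 ✓
Mismatch at 10.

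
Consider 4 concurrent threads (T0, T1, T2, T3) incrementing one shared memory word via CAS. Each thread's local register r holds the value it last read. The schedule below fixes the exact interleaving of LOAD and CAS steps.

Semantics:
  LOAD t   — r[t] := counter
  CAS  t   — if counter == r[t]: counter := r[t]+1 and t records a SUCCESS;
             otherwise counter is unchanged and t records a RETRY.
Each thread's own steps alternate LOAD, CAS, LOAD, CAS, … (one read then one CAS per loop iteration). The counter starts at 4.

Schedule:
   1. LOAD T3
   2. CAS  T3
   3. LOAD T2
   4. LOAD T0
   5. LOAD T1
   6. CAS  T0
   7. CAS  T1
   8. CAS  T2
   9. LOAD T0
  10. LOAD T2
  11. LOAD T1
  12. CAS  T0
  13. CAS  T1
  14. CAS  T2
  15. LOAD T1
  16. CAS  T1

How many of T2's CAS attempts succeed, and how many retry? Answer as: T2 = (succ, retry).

1. LOAD T3 → mem=4 r[T3]=4 [LOAD]
2. CAS T3 → mem=5 r[T3]=4 [OK]
3. LOAD T2 → mem=5 r[T2]=5 [LOAD]
4. LOAD T0 → mem=5 r[T0]=5 [LOAD]
5. LOAD T1 → mem=5 r[T1]=5 [LOAD]
6. CAS T0 → mem=6 r[T0]=5 [OK]
7. CAS T1 → mem=6 r[T1]=5 [RETRY]
8. CAS T2 → mem=6 r[T2]=5 [RETRY]
9. LOAD T0 → mem=6 r[T0]=6 [LOAD]
10. LOAD T2 → mem=6 r[T2]=6 [LOAD]
11. LOAD T1 → mem=6 r[T1]=6 [LOAD]
12. CAS T0 → mem=7 r[T0]=6 [OK]
13. CAS T1 → mem=7 r[T1]=6 [RETRY]
14. CAS T2 → mem=7 r[T2]=6 [RETRY]
15. LOAD T1 → mem=7 r[T1]=7 [LOAD]
16. CAS T1 → mem=8 r[T1]=7 [OK]

T2 = (0, 2)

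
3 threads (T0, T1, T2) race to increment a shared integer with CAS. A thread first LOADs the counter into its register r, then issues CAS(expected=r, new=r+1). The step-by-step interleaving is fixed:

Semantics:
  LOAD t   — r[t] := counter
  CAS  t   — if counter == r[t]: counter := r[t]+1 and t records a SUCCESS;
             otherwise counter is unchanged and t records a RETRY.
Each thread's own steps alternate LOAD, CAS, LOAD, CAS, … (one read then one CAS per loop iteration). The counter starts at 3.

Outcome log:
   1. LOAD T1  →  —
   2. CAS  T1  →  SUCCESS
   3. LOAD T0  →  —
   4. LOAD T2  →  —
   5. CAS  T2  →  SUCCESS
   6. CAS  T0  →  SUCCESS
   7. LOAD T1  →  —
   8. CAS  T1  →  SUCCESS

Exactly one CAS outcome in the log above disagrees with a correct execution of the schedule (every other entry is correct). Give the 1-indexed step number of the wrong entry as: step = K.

step = 6

Correct run:
[1] T1.load  rd  (counter 3, T1.r 3)
[2] T1.cas  hit  (counter 4, T1.r 3)
[3] T0.load  rd  (counter 4, T0.r 4)
[4] T2.load  rd  (counter 4, T2.r 4)
[5] T2.cas  hit  (counter 5, T2.r 4)
[6] T0.cas  miss  (counter 5, T0.r 4)
[7] T1.load  rd  (counter 5, T1.r 5)
[8] T1.cas  hit  (counter 6, T1.r 5)
Mismatch at 6.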